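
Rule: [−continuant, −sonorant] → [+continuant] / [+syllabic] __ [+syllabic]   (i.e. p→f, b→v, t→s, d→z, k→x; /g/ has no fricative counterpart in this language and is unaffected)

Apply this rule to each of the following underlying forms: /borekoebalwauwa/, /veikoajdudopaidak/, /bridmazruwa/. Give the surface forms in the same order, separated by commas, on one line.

borexoevalwauwa, veixoajduzofaizak, bridmazruwa

/borekoebalwauwa/: /k/ is a stop between vowels /e/ and /o/, so it spirantizes to the fricative [x]. /b/ is a stop between vowels /e/ and /a/, so it spirantizes to the fricative [v]. → [borexoevalwauwa].
/veikoajdudopaidak/: /k/ is a stop between vowels /i/ and /o/, so it spirantizes to the fricative [x]. /d/ is a stop between vowels /u/ and /o/, so it spirantizes to the fricative [z]. /p/ is a stop between vowels /o/ and /a/, so it spirantizes to the fricative [f]. /d/ is a stop between vowels /i/ and /a/, so it spirantizes to the fricative [z]. → [veixoajduzofaizak].
/bridmazruwa/: the rule's environment is not met; surfaces unchanged as [bridmazruwa].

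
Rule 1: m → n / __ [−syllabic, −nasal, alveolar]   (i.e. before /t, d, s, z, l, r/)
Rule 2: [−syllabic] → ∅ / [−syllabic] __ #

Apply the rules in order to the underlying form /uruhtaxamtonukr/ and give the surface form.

uruhtaxantonuk

Rule 1 (nasal place assimilation): /m/ precedes the alveolar consonant /t/, so it assimilates in place to [n]. /uruhtaxamtonukr/ → uruhtaxantonukr.
Rule 2 (final cluster simplification): /r/ is the second consonant of a word-final cluster /kr/, so it deletes. /uruhtaxantonukr/ → uruhtaxantonuk.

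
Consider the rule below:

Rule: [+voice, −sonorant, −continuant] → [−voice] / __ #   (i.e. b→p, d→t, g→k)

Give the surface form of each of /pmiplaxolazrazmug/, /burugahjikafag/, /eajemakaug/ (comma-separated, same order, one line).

/pmiplaxolazrazmug/: /g/ is a voiced stop in word-final position, so it devoices to [k]. → [pmiplaxolazrazmuk].
/burugahjikafag/: /g/ is a voiced stop in word-final position, so it devoices to [k]. → [burugahjikafak].
/eajemakaug/: /g/ is a voiced stop in word-final position, so it devoices to [k]. → [eajemakauk].

pmiplaxolazrazmuk, burugahjikafak, eajemakauk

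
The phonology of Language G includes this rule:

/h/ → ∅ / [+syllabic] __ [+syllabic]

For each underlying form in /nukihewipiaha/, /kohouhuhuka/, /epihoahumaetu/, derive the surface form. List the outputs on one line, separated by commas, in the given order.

/nukihewipiaha/: /h/ occurs between vowels /i/ and /e/, so it deletes. /h/ occurs between vowels /a/ and /a/, so it deletes. → [nukiewipiaa].
/kohouhuhuka/: /h/ occurs between vowels /o/ and /o/, so it deletes. /h/ occurs between vowels /u/ and /u/, so it deletes. /h/ occurs between vowels /u/ and /u/, so it deletes. → [koouuuka].
/epihoahumaetu/: /h/ occurs between vowels /i/ and /o/, so it deletes. /h/ occurs between vowels /a/ and /u/, so it deletes. → [epioaumaetu].

nukiewipiaa, koouuuka, epioaumaetu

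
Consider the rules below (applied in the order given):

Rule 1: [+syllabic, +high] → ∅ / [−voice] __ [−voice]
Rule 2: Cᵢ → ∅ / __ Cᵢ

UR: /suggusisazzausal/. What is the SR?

Rule 1 (high vowel syncope): /i/ is a high vowel flanked by voiceless consonants /s/ and /s/, so it deletes. /suggusisazzausal/ → suggussazzausal.
Rule 2 (degemination): /gg/ is a geminate; the first /g/ deletes. /ss/ is a geminate; the first /s/ deletes. /zz/ is a geminate; the first /z/ deletes. /suggussazzausal/ → sugusazausal.

sugusazausal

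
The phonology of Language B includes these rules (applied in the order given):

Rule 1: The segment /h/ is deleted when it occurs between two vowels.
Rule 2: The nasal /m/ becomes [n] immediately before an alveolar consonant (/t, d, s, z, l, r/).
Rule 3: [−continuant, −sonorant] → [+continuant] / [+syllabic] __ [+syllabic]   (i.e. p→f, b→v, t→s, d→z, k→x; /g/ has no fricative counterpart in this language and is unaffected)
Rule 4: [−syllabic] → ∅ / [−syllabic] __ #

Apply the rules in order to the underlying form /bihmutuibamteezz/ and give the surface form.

bihmusuivanteez

Rule 1 (intervocalic h-deletion): no segment meets the environment; /bihmutuibamteezz/ is unchanged.
Rule 2 (nasal place assimilation): /m/ precedes the alveolar consonant /t/, so it assimilates in place to [n]. /bihmutuibamteezz/ → bihmutuibanteezz.
Rule 3 (intervocalic spirantization): /t/ is a stop between vowels /u/ and /u/, so it spirantizes to the fricative [s]. /b/ is a stop between vowels /i/ and /a/, so it spirantizes to the fricative [v]. /bihmutuibanteezz/ → bihmusuivanteezz.
Rule 4 (final cluster simplification): /z/ is the second consonant of a word-final cluster /zz/, so it deletes. /bihmusuivanteezz/ → bihmusuivanteez.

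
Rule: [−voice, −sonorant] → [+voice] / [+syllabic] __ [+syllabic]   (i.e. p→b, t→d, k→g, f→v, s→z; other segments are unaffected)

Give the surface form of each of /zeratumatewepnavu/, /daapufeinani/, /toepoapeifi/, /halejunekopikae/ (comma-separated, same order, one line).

/zeratumatewepnavu/: /t/ is a voiceless obstruent between vowels /a/ and /u/, so it voices to [d]. /t/ is a voiceless obstruent between vowels /a/ and /e/, so it voices to [d]. → [zeradumadewepnavu].
/daapufeinani/: /p/ is a voiceless obstruent between vowels /a/ and /u/, so it voices to [b]. /f/ is a voiceless obstruent between vowels /u/ and /e/, so it voices to [v]. → [daabuveinani].
/toepoapeifi/: /p/ is a voiceless obstruent between vowels /e/ and /o/, so it voices to [b]. /p/ is a voiceless obstruent between vowels /a/ and /e/, so it voices to [b]. /f/ is a voiceless obstruent between vowels /i/ and /i/, so it voices to [v]. → [toeboabeivi].
/halejunekopikae/: /k/ is a voiceless obstruent between vowels /e/ and /o/, so it voices to [g]. /p/ is a voiceless obstruent between vowels /o/ and /i/, so it voices to [b]. /k/ is a voiceless obstruent between vowels /i/ and /a/, so it voices to [g]. → [halejunegobigae].

zeradumadewepnavu, daabuveinani, toeboabeivi, halejunegobigae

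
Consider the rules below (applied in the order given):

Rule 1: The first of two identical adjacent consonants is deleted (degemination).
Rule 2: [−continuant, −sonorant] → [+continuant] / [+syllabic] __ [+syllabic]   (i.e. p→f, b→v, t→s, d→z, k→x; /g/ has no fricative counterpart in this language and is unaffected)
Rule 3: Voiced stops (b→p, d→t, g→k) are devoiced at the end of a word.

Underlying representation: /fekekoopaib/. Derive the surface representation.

fexexoofaip

Rule 1 (degemination): no segment meets the environment; /fekekoopaib/ is unchanged.
Rule 2 (intervocalic spirantization): /k/ is a stop between vowels /e/ and /e/, so it spirantizes to the fricative [x]. /k/ is a stop between vowels /e/ and /o/, so it spirantizes to the fricative [x]. /p/ is a stop between vowels /o/ and /a/, so it spirantizes to the fricative [f]. /fekekoopaib/ → fexexoofaib.
Rule 3 (final devoicing): /b/ is a voiced stop in word-final position, so it devoices to [p]. /fexexoofaib/ → fexexoofaip.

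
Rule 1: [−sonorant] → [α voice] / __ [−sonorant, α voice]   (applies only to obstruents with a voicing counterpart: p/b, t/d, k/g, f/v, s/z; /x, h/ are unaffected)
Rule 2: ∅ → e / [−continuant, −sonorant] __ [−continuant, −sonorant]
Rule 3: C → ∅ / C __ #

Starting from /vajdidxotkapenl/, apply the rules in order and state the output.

Rule 1 (regressive voicing assimilation): /d/ precedes the voiceless obstruent /x/, so it devoices to [t] by assimilation. /vajdidxotkapenl/ → vajditxotkapenl.
Rule 2 (stop-cluster e-epenthesis): /t/ and /k/ form a stop–stop cluster, so [e] is inserted between them. /vajditxotkapenl/ → vajditxotekapenl.
Rule 3 (final cluster simplification): /l/ is the second consonant of a word-final cluster /nl/, so it deletes. /vajditxotekapenl/ → vajditxotekapen.

vajditxotekapen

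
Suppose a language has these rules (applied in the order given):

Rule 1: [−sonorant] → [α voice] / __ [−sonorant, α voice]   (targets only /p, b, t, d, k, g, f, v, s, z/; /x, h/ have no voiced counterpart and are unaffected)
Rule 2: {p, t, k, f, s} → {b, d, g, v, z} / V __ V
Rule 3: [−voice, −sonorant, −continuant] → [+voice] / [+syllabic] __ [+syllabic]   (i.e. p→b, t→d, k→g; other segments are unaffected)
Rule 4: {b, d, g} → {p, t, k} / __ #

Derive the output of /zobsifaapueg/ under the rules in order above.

zopsivaabuek

Rule 1 (regressive voicing assimilation): /b/ precedes the voiceless obstruent /s/, so it devoices to [p] by assimilation. /zobsifaapueg/ → zopsifaapueg.
Rule 2 (intervocalic voicing): /f/ is a voiceless obstruent between vowels /i/ and /a/, so it voices to [v]. /p/ is a voiceless obstruent between vowels /a/ and /u/, so it voices to [b]. /zopsifaapueg/ → zopsivaabueg.
Rule 3 (intervocalic voicing): no segment meets the environment; /zopsivaabueg/ is unchanged.
Rule 4 (final devoicing): /g/ is a voiced stop in word-final position, so it devoices to [k]. /zopsivaabueg/ → zopsivaabuek.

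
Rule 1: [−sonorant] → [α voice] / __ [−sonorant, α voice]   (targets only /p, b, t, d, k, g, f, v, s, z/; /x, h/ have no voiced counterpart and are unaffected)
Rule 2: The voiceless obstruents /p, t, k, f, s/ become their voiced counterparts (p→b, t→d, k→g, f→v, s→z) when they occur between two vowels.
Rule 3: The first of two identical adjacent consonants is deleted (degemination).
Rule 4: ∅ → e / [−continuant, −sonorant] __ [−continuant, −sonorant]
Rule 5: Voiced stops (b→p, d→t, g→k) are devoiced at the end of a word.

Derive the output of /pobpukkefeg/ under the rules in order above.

popukevek

Rule 1 (regressive voicing assimilation): /b/ precedes the voiceless obstruent /p/, so it devoices to [p] by assimilation. /pobpukkefeg/ → poppukkefeg.
Rule 2 (intervocalic voicing): /f/ is a voiceless obstruent between vowels /e/ and /e/, so it voices to [v]. /poppukkefeg/ → poppukkeveg.
Rule 3 (degemination): /pp/ is a geminate; the first /p/ deletes. /kk/ is a geminate; the first /k/ deletes. /poppukkeveg/ → popukeveg.
Rule 4 (stop-cluster e-epenthesis): no segment meets the environment; /popukeveg/ is unchanged.
Rule 5 (final devoicing): /g/ is a voiced stop in word-final position, so it devoices to [k]. /popukeveg/ → popukevek.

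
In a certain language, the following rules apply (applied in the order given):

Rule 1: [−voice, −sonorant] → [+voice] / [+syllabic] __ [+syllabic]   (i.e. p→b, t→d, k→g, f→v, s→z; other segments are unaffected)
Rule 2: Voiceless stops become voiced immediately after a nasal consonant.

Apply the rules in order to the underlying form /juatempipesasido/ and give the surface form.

Rule 1 (intervocalic voicing): /t/ is a voiceless obstruent between vowels /a/ and /e/, so it voices to [d]. /p/ is a voiceless obstruent between vowels /i/ and /e/, so it voices to [b]. /s/ is a voiceless obstruent between vowels /e/ and /a/, so it voices to [z]. /s/ is a voiceless obstruent between vowels /a/ and /i/, so it voices to [z]. /juatempipesasido/ → juadempibezazido.
Rule 2 (post-nasal voicing): /p/ is a voiceless stop immediately after the nasal /m/, so it voices to [b]. /juadempibezazido/ → juadembibezazido.

juadembibezazido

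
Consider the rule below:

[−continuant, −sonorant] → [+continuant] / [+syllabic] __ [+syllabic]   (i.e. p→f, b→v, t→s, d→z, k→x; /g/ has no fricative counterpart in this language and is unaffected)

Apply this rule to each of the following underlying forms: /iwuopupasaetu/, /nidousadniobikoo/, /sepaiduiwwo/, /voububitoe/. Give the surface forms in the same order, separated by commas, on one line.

iwuofufasaesu, nizousadniovixoo, sefaizuiwwo, vouvuvisoe

/iwuopupasaetu/: /p/ is a stop between vowels /o/ and /u/, so it spirantizes to the fricative [f]. /p/ is a stop between vowels /u/ and /a/, so it spirantizes to the fricative [f]. /t/ is a stop between vowels /e/ and /u/, so it spirantizes to the fricative [s]. → [iwuofufasaesu].
/nidousadniobikoo/: /d/ is a stop between vowels /i/ and /o/, so it spirantizes to the fricative [z]. /b/ is a stop between vowels /o/ and /i/, so it spirantizes to the fricative [v]. /k/ is a stop between vowels /i/ and /o/, so it spirantizes to the fricative [x]. → [nizousadniovixoo].
/sepaiduiwwo/: /p/ is a stop between vowels /e/ and /a/, so it spirantizes to the fricative [f]. /d/ is a stop between vowels /i/ and /u/, so it spirantizes to the fricative [z]. → [sefaizuiwwo].
/voububitoe/: /b/ is a stop between vowels /u/ and /u/, so it spirantizes to the fricative [v]. /b/ is a stop between vowels /u/ and /i/, so it spirantizes to the fricative [v]. /t/ is a stop between vowels /i/ and /o/, so it spirantizes to the fricative [s]. → [vouvuvisoe].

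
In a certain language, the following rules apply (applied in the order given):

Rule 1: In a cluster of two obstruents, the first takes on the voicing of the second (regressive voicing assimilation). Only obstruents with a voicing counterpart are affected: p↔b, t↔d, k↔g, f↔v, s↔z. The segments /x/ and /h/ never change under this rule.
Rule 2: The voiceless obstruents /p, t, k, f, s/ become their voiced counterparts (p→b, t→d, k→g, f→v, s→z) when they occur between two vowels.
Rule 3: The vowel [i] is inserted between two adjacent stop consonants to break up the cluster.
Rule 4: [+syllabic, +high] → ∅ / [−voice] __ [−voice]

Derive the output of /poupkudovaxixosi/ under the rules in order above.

poupkudovaxxozi

Rule 1 (regressive voicing assimilation): no segment meets the environment; /poupkudovaxixosi/ is unchanged.
Rule 2 (intervocalic voicing): /s/ is a voiceless obstruent between vowels /o/ and /i/, so it voices to [z]. /poupkudovaxixosi/ → poupkudovaxixozi.
Rule 3 (stop-cluster i-epenthesis): /p/ and /k/ form a stop–stop cluster, so [i] is inserted between them. /poupkudovaxixozi/ → poupikudovaxixozi.
Rule 4 (high vowel syncope): /i/ is a high vowel flanked by voiceless consonants /p/ and /k/, so it deletes. /i/ is a high vowel flanked by voiceless consonants /x/ and /x/, so it deletes. /poupikudovaxixozi/ → poupkudovaxxozi.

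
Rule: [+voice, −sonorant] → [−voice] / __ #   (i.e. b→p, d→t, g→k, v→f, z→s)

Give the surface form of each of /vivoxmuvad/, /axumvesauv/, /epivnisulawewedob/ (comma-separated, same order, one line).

vivoxmuvat, axumvesauf, epivnisulawewedop

/vivoxmuvad/: /d/ is a voiced obstruent in word-final position, so it devoices to [t]. → [vivoxmuvat].
/axumvesauv/: /v/ is a voiced obstruent in word-final position, so it devoices to [f]. → [axumvesauf].
/epivnisulawewedob/: /b/ is a voiced obstruent in word-final position, so it devoices to [p]. → [epivnisulawewedop].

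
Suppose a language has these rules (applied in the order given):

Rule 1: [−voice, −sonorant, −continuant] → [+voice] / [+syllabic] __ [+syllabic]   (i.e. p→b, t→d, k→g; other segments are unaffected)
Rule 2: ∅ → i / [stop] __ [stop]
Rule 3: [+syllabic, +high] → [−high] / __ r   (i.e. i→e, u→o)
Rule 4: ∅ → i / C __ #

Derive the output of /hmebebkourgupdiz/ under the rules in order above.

hmebebikoorgupidizi

Rule 1 (intervocalic voicing): no segment meets the environment; /hmebebkourgupdiz/ is unchanged.
Rule 2 (stop-cluster i-epenthesis): /b/ and /k/ form a stop–stop cluster, so [i] is inserted between them. /p/ and /d/ form a stop–stop cluster, so [i] is inserted between them. /hmebebkourgupdiz/ → hmebebikourgupidiz.
Rule 3 (pre-rhotic lowering): /u/ is a high vowel immediately before /r/, so it lowers to [o]. /hmebebikourgupidiz/ → hmebebikoorgupidiz.
Rule 4 (final i-epenthesis): the form ends in the consonant /z/, so [i] is inserted word-finally. /hmebebikoorgupidiz/ → hmebebikoorgupidizi.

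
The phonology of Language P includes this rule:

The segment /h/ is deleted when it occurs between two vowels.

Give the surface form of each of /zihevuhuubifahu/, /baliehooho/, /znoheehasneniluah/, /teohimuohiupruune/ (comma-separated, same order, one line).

zievuuubifau, balieooo, znoeeasneniluah, teoimuoiupruune

/zihevuhuubifahu/: /h/ occurs between vowels /i/ and /e/, so it deletes. /h/ occurs between vowels /u/ and /u/, so it deletes. /h/ occurs between vowels /a/ and /u/, so it deletes. → [zievuuubifau].
/baliehooho/: /h/ occurs between vowels /e/ and /o/, so it deletes. /h/ occurs between vowels /o/ and /o/, so it deletes. → [balieooo].
/znoheehasneniluah/: /h/ occurs between vowels /o/ and /e/, so it deletes. /h/ occurs between vowels /e/ and /a/, so it deletes. → [znoeeasneniluah].
/teohimuohiupruune/: /h/ occurs between vowels /o/ and /i/, so it deletes. /h/ occurs between vowels /o/ and /i/, so it deletes. → [teoimuoiupruune].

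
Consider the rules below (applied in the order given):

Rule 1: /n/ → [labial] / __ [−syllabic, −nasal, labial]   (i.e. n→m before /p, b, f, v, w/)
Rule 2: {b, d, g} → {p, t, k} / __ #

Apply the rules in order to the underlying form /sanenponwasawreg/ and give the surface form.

sanempomwasawrek

Rule 1 (nasal place assimilation): /n/ precedes the labial consonant /p/, so it assimilates in place to [m]. /n/ precedes the labial consonant /w/, so it assimilates in place to [m]. /sanenponwasawreg/ → sanempomwasawreg.
Rule 2 (final devoicing): /g/ is a voiced stop in word-final position, so it devoices to [k]. /sanempomwasawreg/ → sanempomwasawrek.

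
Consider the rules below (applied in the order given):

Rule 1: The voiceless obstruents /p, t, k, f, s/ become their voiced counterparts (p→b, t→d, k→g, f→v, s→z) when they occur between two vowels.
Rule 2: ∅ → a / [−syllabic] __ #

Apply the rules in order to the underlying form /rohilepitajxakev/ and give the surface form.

rohilebidajxageva

Rule 1 (intervocalic voicing): /p/ is a voiceless obstruent between vowels /e/ and /i/, so it voices to [b]. /t/ is a voiceless obstruent between vowels /i/ and /a/, so it voices to [d]. /k/ is a voiceless obstruent between vowels /a/ and /e/, so it voices to [g]. /rohilepitajxakev/ → rohilebidajxagev.
Rule 2 (final a-epenthesis): the form ends in the consonant /v/, so [a] is inserted word-finally. /rohilebidajxagev/ → rohilebidajxageva.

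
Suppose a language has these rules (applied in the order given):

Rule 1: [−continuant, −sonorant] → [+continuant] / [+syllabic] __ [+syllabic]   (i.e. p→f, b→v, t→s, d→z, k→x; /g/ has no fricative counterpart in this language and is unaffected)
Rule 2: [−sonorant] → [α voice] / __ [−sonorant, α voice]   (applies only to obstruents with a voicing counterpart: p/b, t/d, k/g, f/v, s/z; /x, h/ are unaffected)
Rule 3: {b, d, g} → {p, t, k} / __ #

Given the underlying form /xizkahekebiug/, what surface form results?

xiskahexeviuk

Rule 1 (intervocalic spirantization): /k/ is a stop between vowels /e/ and /e/, so it spirantizes to the fricative [x]. /b/ is a stop between vowels /e/ and /i/, so it spirantizes to the fricative [v]. /xizkahekebiug/ → xizkahexeviug.
Rule 2 (regressive voicing assimilation): /z/ precedes the voiceless obstruent /k/, so it devoices to [s] by assimilation. /xizkahexeviug/ → xiskahexeviug.
Rule 3 (final devoicing): /g/ is a voiced stop in word-final position, so it devoices to [k]. /xiskahexeviug/ → xiskahexeviuk.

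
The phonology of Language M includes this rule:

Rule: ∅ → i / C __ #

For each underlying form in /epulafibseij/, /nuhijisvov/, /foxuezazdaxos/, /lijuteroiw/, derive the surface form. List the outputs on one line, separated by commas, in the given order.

epulafibseiji, nuhijisvovi, foxuezazdaxosi, lijuteroiwi

/epulafibseij/: the form ends in the consonant /j/, so [i] is inserted word-finally. → [epulafibseiji].
/nuhijisvov/: the form ends in the consonant /v/, so [i] is inserted word-finally. → [nuhijisvovi].
/foxuezazdaxos/: the form ends in the consonant /s/, so [i] is inserted word-finally. → [foxuezazdaxosi].
/lijuteroiw/: the form ends in the consonant /w/, so [i] is inserted word-finally. → [lijuteroiwi].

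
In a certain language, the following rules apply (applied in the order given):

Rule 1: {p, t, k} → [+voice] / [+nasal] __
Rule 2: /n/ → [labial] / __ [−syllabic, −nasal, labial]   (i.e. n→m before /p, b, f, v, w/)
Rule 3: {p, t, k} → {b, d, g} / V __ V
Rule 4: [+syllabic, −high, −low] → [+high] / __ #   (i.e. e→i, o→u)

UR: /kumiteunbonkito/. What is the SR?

Rule 1 (post-nasal voicing): /k/ is a voiceless stop immediately after the nasal /n/, so it voices to [g]. /kumiteunbonkito/ → kumiteunbongito.
Rule 2 (nasal place assimilation): /n/ precedes the labial consonant /b/, so it assimilates in place to [m]. /kumiteunbongito/ → kumiteumbongito.
Rule 3 (intervocalic voicing): /t/ is a voiceless stop between vowels /i/ and /e/, so it voices to [d]. /t/ is a voiceless stop between vowels /i/ and /o/, so it voices to [d]. /kumiteumbongito/ → kumideumbongido.
Rule 4 (final vowel raising): /o/ is a mid vowel in word-final position, so it raises to [u]. /kumideumbongido/ → kumideumbongidu.

kumideumbongidu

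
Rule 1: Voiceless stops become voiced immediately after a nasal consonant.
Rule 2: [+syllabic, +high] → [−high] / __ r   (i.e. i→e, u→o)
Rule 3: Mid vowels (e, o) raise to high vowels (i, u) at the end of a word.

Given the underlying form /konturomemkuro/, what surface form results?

kondoromemgoru

Rule 1 (post-nasal voicing): /t/ is a voiceless stop immediately after the nasal /n/, so it voices to [d]. /k/ is a voiceless stop immediately after the nasal /m/, so it voices to [g]. /konturomemkuro/ → konduromemguro.
Rule 2 (pre-rhotic lowering): /u/ is a high vowel immediately before /r/, so it lowers to [o]. /u/ is a high vowel immediately before /r/, so it lowers to [o]. /konduromemguro/ → kondoromemgoro.
Rule 3 (final vowel raising): /o/ is a mid vowel in word-final position, so it raises to [u]. /kondoromemgoro/ → kondoromemgoru.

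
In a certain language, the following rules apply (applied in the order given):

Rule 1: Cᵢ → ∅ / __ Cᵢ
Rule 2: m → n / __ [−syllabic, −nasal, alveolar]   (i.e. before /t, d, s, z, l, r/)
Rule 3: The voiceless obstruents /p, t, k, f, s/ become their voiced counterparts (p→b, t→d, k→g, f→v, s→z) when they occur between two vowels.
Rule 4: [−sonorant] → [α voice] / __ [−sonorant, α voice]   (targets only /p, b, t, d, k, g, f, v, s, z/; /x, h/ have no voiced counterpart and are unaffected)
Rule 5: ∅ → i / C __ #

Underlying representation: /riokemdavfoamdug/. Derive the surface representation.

riogendaffoandugi

Rule 1 (degemination): no segment meets the environment; /riokemdavfoamdug/ is unchanged.
Rule 2 (nasal place assimilation): /m/ precedes the alveolar consonant /d/, so it assimilates in place to [n]. /m/ precedes the alveolar consonant /d/, so it assimilates in place to [n]. /riokemdavfoamdug/ → riokendavfoandug.
Rule 3 (intervocalic voicing): /k/ is a voiceless obstruent between vowels /o/ and /e/, so it voices to [g]. /riokendavfoandug/ → riogendavfoandug.
Rule 4 (regressive voicing assimilation): /v/ precedes the voiceless obstruent /f/, so it devoices to [f] by assimilation. /riogendavfoandug/ → riogendaffoandug.
Rule 5 (final i-epenthesis): the form ends in the consonant /g/, so [i] is inserted word-finally. /riogendaffoandug/ → riogendaffoandugi.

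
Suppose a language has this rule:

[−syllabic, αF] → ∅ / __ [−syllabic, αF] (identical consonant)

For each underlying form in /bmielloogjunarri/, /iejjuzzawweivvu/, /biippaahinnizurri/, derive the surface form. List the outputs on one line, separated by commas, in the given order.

/bmielloogjunarri/: /ll/ is a geminate; the first /l/ deletes. /rr/ is a geminate; the first /r/ deletes. → [bmieloogjunari].
/iejjuzzawweivvu/: /jj/ is a geminate; the first /j/ deletes. /zz/ is a geminate; the first /z/ deletes. /ww/ is a geminate; the first /w/ deletes. /vv/ is a geminate; the first /v/ deletes. → [iejuzaweivu].
/biippaahinnizurri/: /pp/ is a geminate; the first /p/ deletes. /nn/ is a geminate; the first /n/ deletes. /rr/ is a geminate; the first /r/ deletes. → [biipaahinizuri].

bmieloogjunari, iejuzaweivu, biipaahinizuri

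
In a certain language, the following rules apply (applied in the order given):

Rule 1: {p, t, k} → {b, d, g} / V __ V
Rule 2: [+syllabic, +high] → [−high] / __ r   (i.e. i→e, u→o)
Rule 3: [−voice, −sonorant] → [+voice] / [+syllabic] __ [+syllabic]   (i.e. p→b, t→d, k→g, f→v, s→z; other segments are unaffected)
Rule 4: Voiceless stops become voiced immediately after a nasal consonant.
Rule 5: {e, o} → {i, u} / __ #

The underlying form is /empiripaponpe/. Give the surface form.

Rule 1 (intervocalic voicing): /p/ is a voiceless stop between vowels /i/ and /a/, so it voices to [b]. /p/ is a voiceless stop between vowels /a/ and /o/, so it voices to [b]. /empiripaponpe/ → empiribabonpe.
Rule 2 (pre-rhotic lowering): /i/ is a high vowel immediately before /r/, so it lowers to [e]. /empiribabonpe/ → emperibabonpe.
Rule 3 (intervocalic voicing): no segment meets the environment; /emperibabonpe/ is unchanged.
Rule 4 (post-nasal voicing): /p/ is a voiceless stop immediately after the nasal /m/, so it voices to [b]. /p/ is a voiceless stop immediately after the nasal /n/, so it voices to [b]. /emperibabonpe/ → emberibabonbe.
Rule 5 (final vowel raising): /e/ is a mid vowel in word-final position, so it raises to [i]. /emberibabonbe/ → emberibabonbi.

emberibabonbi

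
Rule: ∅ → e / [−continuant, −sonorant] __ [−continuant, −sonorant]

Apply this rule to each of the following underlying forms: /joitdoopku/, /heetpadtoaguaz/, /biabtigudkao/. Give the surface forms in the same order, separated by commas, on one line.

/joitdoopku/: /t/ and /d/ form a stop–stop cluster, so [e] is inserted between them. /p/ and /k/ form a stop–stop cluster, so [e] is inserted between them. → [joitedoopeku].
/heetpadtoaguaz/: /t/ and /p/ form a stop–stop cluster, so [e] is inserted between them. /d/ and /t/ form a stop–stop cluster, so [e] is inserted between them. → [heetepadetoaguaz].
/biabtigudkao/: /b/ and /t/ form a stop–stop cluster, so [e] is inserted between them. /d/ and /k/ form a stop–stop cluster, so [e] is inserted between them. → [biabetigudekao].

joitedoopeku, heetepadetoaguaz, biabetigudekao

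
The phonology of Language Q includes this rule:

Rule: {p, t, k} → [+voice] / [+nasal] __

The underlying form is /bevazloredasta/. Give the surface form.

No segment of /bevazloredasta/ meets the structural description of the rule, so the form surfaces unchanged.

bevazloredasta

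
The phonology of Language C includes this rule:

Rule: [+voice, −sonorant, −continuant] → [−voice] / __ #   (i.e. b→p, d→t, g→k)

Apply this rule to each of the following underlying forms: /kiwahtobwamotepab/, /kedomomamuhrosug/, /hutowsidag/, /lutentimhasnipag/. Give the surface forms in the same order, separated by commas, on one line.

kiwahtobwamotepap, kedomomamuhrosuk, hutowsidak, lutentimhasnipak

/kiwahtobwamotepab/: /b/ is a voiced stop in word-final position, so it devoices to [p]. → [kiwahtobwamotepap].
/kedomomamuhrosug/: /g/ is a voiced stop in word-final position, so it devoices to [k]. → [kedomomamuhrosuk].
/hutowsidag/: /g/ is a voiced stop in word-final position, so it devoices to [k]. → [hutowsidak].
/lutentimhasnipag/: /g/ is a voiced stop in word-final position, so it devoices to [k]. → [lutentimhasnipak].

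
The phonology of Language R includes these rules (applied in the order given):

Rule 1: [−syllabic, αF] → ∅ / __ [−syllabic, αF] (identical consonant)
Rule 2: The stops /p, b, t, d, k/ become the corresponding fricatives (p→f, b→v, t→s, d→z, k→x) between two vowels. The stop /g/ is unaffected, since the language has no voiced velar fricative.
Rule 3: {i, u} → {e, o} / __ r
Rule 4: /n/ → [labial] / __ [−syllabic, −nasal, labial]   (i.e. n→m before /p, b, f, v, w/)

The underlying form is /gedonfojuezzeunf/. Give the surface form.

Rule 1 (degemination): /zz/ is a geminate; the first /z/ deletes. /gedonfojuezzeunf/ → gedonfojuezeunf.
Rule 2 (intervocalic spirantization): /d/ is a stop between vowels /e/ and /o/, so it spirantizes to the fricative [z]. /gedonfojuezeunf/ → gezonfojuezeunf.
Rule 3 (pre-rhotic lowering): no segment meets the environment; /gezonfojuezeunf/ is unchanged.
Rule 4 (nasal place assimilation): /n/ precedes the labial consonant /f/, so it assimilates in place to [m]. /n/ precedes the labial consonant /f/, so it assimilates in place to [m]. /gezonfojuezeunf/ → gezomfojuezeumf.

gezomfojuezeumf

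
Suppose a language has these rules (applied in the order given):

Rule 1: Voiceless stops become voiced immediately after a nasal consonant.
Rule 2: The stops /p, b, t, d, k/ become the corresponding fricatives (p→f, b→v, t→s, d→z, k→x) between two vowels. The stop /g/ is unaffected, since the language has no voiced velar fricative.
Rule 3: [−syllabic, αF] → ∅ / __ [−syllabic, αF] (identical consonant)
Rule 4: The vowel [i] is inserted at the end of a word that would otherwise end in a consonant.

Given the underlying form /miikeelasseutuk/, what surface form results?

Rule 1 (post-nasal voicing): no segment meets the environment; /miikeelasseutuk/ is unchanged.
Rule 2 (intervocalic spirantization): /k/ is a stop between vowels /i/ and /e/, so it spirantizes to the fricative [x]. /t/ is a stop between vowels /u/ and /u/, so it spirantizes to the fricative [s]. /miikeelasseutuk/ → miixeelasseusuk.
Rule 3 (degemination): /ss/ is a geminate; the first /s/ deletes. /miixeelasseusuk/ → miixeelaseusuk.
Rule 4 (final i-epenthesis): the form ends in the consonant /k/, so [i] is inserted word-finally. /miixeelaseusuk/ → miixeelaseusuki.

miixeelaseusuki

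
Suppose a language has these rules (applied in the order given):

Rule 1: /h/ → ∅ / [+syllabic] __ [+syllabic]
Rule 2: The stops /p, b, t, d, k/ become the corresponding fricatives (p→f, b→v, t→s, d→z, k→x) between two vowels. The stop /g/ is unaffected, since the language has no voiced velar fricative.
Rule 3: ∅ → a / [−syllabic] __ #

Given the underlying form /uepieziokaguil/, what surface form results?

Rule 1 (intervocalic h-deletion): no segment meets the environment; /uepieziokaguil/ is unchanged.
Rule 2 (intervocalic spirantization): /p/ is a stop between vowels /e/ and /i/, so it spirantizes to the fricative [f]. /k/ is a stop between vowels /o/ and /a/, so it spirantizes to the fricative [x]. /uepieziokaguil/ → uefiezioxaguil.
Rule 3 (final a-epenthesis): the form ends in the consonant /l/, so [a] is inserted word-finally. /uefiezioxaguil/ → uefiezioxaguila.

uefiezioxaguila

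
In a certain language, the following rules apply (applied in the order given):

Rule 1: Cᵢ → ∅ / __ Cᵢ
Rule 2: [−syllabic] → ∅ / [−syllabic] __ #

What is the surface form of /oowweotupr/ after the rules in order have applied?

Rule 1 (degemination): /ww/ is a geminate; the first /w/ deletes. /oowweotupr/ → ooweotupr.
Rule 2 (final cluster simplification): /r/ is the second consonant of a word-final cluster /pr/, so it deletes. /ooweotupr/ → ooweotup.

ooweotup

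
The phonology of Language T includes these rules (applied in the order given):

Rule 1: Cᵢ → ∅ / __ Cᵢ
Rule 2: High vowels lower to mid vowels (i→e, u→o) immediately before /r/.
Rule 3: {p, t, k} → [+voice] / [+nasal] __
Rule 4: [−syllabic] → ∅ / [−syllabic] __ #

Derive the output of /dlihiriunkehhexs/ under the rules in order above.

dliheriungehex

Rule 1 (degemination): /hh/ is a geminate; the first /h/ deletes. /dlihiriunkehhexs/ → dlihiriunkehexs.
Rule 2 (pre-rhotic lowering): /i/ is a high vowel immediately before /r/, so it lowers to [e]. /dlihiriunkehexs/ → dliheriunkehexs.
Rule 3 (post-nasal voicing): /k/ is a voiceless stop immediately after the nasal /n/, so it voices to [g]. /dliheriunkehexs/ → dliheriungehexs.
Rule 4 (final cluster simplification): /s/ is the second consonant of a word-final cluster /xs/, so it deletes. /dliheriungehexs/ → dliheriungehex.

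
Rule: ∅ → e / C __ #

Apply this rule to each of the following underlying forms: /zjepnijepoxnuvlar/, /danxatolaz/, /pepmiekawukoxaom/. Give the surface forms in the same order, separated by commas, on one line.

zjepnijepoxnuvlare, danxatolaze, pepmiekawukoxaome

/zjepnijepoxnuvlar/: the form ends in the consonant /r/, so [e] is inserted word-finally. → [zjepnijepoxnuvlare].
/danxatolaz/: the form ends in the consonant /z/, so [e] is inserted word-finally. → [danxatolaze].
/pepmiekawukoxaom/: the form ends in the consonant /m/, so [e] is inserted word-finally. → [pepmiekawukoxaome].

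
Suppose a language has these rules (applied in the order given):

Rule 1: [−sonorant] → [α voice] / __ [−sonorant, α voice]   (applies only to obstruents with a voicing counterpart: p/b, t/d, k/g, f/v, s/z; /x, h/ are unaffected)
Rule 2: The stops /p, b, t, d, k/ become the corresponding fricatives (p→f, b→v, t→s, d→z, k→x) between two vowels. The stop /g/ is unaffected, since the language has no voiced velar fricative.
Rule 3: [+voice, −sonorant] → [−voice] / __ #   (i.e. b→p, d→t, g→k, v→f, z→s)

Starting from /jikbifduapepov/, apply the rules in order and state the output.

Rule 1 (regressive voicing assimilation): /k/ precedes the voiced obstruent /b/, so it voices to [g] by assimilation. /f/ precedes the voiced obstruent /d/, so it voices to [v] by assimilation. /jikbifduapepov/ → jigbivduapepov.
Rule 2 (intervocalic spirantization): /p/ is a stop between vowels /a/ and /e/, so it spirantizes to the fricative [f]. /p/ is a stop between vowels /e/ and /o/, so it spirantizes to the fricative [f]. /jigbivduapepov/ → jigbivduafefov.
Rule 3 (final devoicing): /v/ is a voiced obstruent in word-final position, so it devoices to [f]. /jigbivduafefov/ → jigbivduafefof.

jigbivduafefof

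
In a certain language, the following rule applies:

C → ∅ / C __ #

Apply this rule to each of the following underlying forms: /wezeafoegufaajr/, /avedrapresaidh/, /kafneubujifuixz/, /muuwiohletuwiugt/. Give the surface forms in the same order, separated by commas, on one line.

wezeafoegufaaj, avedrapresaid, kafneubujifuix, muuwiohletuwiug

/wezeafoegufaajr/: /r/ is the second consonant of a word-final cluster /jr/, so it deletes. → [wezeafoegufaaj].
/avedrapresaidh/: /h/ is the second consonant of a word-final cluster /dh/, so it deletes. → [avedrapresaid].
/kafneubujifuixz/: /z/ is the second consonant of a word-final cluster /xz/, so it deletes. → [kafneubujifuix].
/muuwiohletuwiugt/: /t/ is the second consonant of a word-final cluster /gt/, so it deletes. → [muuwiohletuwiug].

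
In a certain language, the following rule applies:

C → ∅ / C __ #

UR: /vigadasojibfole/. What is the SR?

No segment of /vigadasojibfole/ meets the structural description of the rule, so the form surfaces unchanged.

vigadasojibfole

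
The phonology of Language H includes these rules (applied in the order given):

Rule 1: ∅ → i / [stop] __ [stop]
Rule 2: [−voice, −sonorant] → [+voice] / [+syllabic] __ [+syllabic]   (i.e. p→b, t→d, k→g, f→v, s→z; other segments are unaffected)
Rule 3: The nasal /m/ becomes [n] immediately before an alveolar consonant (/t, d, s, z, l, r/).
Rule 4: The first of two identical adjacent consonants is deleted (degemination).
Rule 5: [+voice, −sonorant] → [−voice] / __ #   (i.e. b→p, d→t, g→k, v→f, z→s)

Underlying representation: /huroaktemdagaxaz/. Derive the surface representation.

Rule 1 (stop-cluster i-epenthesis): /k/ and /t/ form a stop–stop cluster, so [i] is inserted between them. /huroaktemdagaxaz/ → huroakitemdagaxaz.
Rule 2 (intervocalic voicing): /k/ is a voiceless obstruent between vowels /a/ and /i/, so it voices to [g]. /t/ is a voiceless obstruent between vowels /i/ and /e/, so it voices to [d]. /huroakitemdagaxaz/ → huroagidemdagaxaz.
Rule 3 (nasal place assimilation): /m/ precedes the alveolar consonant /d/, so it assimilates in place to [n]. /huroagidemdagaxaz/ → huroagidendagaxaz.
Rule 4 (degemination): no segment meets the environment; /huroagidendagaxaz/ is unchanged.
Rule 5 (final devoicing): /z/ is a voiced obstruent in word-final position, so it devoices to [s]. /huroagidendagaxaz/ → huroagidendagaxas.

huroagidendagaxas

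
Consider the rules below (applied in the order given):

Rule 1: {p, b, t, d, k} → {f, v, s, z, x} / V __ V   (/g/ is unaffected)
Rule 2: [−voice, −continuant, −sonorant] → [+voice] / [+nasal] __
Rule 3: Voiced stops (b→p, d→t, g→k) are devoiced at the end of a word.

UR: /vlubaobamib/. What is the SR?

vluvaovamip

Rule 1 (intervocalic spirantization): /b/ is a stop between vowels /u/ and /a/, so it spirantizes to the fricative [v]. /b/ is a stop between vowels /o/ and /a/, so it spirantizes to the fricative [v]. /vlubaobamib/ → vluvaovamib.
Rule 2 (post-nasal voicing): no segment meets the environment; /vluvaovamib/ is unchanged.
Rule 3 (final devoicing): /b/ is a voiced stop in word-final position, so it devoices to [p]. /vluvaovamib/ → vluvaovamip.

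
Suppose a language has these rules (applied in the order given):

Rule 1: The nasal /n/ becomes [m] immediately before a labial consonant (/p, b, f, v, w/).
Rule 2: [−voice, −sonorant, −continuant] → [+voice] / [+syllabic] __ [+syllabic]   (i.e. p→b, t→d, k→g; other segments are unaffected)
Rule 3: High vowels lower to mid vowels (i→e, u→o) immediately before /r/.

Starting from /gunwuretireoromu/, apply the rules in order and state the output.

Rule 1 (nasal place assimilation): /n/ precedes the labial consonant /w/, so it assimilates in place to [m]. /gunwuretireoromu/ → gumwuretireoromu.
Rule 2 (intervocalic voicing): /t/ is a voiceless stop between vowels /e/ and /i/, so it voices to [d]. /gumwuretireoromu/ → gumwuredireoromu.
Rule 3 (pre-rhotic lowering): /u/ is a high vowel immediately before /r/, so it lowers to [o]. /i/ is a high vowel immediately before /r/, so it lowers to [e]. /gumwuredireoromu/ → gumworedereoromu.

gumworedereoromu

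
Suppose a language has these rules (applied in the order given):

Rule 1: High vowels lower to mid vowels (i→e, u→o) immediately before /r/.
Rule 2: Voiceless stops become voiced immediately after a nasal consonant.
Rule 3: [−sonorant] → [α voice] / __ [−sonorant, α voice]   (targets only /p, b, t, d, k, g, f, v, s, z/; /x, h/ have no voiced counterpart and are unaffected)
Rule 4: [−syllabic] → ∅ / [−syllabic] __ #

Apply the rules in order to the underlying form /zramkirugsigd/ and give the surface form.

Rule 1 (pre-rhotic lowering): /i/ is a high vowel immediately before /r/, so it lowers to [e]. /zramkirugsigd/ → zramkerugsigd.
Rule 2 (post-nasal voicing): /k/ is a voiceless stop immediately after the nasal /m/, so it voices to [g]. /zramkerugsigd/ → zramgerugsigd.
Rule 3 (regressive voicing assimilation): /g/ precedes the voiceless obstruent /s/, so it devoices to [k] by assimilation. /zramgerugsigd/ → zramgeruksigd.
Rule 4 (final cluster simplification): /d/ is the second consonant of a word-final cluster /gd/, so it deletes. /zramgeruksigd/ → zramgeruksig.

zramgeruksig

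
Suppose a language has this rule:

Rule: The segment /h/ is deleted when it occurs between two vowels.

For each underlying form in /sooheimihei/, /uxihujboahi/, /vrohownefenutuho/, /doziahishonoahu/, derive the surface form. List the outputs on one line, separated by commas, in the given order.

sooeimiei, uxiujboai, vroownefenutuo, doziaishonoau

/sooheimihei/: /h/ occurs between vowels /o/ and /e/, so it deletes. /h/ occurs between vowels /i/ and /e/, so it deletes. → [sooeimiei].
/uxihujboahi/: /h/ occurs between vowels /i/ and /u/, so it deletes. /h/ occurs between vowels /a/ and /i/, so it deletes. → [uxiujboai].
/vrohownefenutuho/: /h/ occurs between vowels /o/ and /o/, so it deletes. /h/ occurs between vowels /u/ and /o/, so it deletes. → [vroownefenutuo].
/doziahishonoahu/: /h/ occurs between vowels /a/ and /i/, so it deletes. /h/ occurs between vowels /a/ and /u/, so it deletes. → [doziaishonoau].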